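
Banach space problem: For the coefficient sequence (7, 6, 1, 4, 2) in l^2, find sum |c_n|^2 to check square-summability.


sum |c_n|^2 = 7^2 + 6^2 + 1^2 + 4^2 + 2^2
= 49 + 36 + 1 + 16 + 4
= 106

106


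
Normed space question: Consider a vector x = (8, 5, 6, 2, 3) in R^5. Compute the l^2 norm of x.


The l^2 norm = (sum |x_i|^2)^(1/2)
Sum of 2th powers = 64 + 25 + 36 + 4 + 9 = 138
||x||_2 = (138)^(1/2) = 11.7473

11.7473


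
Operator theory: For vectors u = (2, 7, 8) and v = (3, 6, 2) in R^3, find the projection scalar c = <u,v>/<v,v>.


Computing <u,v> = 2*3 + 7*6 + 8*2 = 64
Computing <v,v> = 3^2 + 6^2 + 2^2 = 49
Projection coefficient = 64/49 = 1.3061

1.3061


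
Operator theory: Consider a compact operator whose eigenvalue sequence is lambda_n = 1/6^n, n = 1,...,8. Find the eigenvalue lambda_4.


The eigenvalue formula gives lambda_4 = 1/6^4
= 1/1296
= 7.7160e-04

7.7160e-04


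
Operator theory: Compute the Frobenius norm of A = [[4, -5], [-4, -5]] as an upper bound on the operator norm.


||A||_F^2 = sum a_ij^2
= 4^2 + (-5)^2 + (-4)^2 + (-5)^2
= 16 + 25 + 16 + 25 = 82
||A||_F = sqrt(82) = 9.0554

9.0554


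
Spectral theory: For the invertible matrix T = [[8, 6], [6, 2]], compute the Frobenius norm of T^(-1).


det(T) = 8*2 - 6*6 = -20
T^(-1) = (1/-20) * [[2, -6], [-6, 8]] = [[-0.1000, 0.3000], [0.3000, -0.4000]]
||T^(-1)||_F^2 = (-0.1000)^2 + 0.3000^2 + 0.3000^2 + (-0.4000)^2 = 0.3500
||T^(-1)||_F = sqrt(0.3500) = 0.5916

0.5916


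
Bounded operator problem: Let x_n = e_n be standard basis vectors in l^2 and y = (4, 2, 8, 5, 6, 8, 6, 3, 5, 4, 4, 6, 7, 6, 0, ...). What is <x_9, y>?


x_9 = e_9 is the standard basis vector with 1 in position 9.
<x_9, y> = y_9 = 5
As n -> infinity, <x_n, y> -> 0, confirming weak convergence of (x_n) to 0.

5


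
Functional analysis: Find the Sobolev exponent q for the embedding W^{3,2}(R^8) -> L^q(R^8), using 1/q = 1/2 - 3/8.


Using the Sobolev embedding formula: 1/q = 1/p - k/n
1/q = 1/2 - 3/8 = 1/8
q = 1/(1/8) = 8

8.0000


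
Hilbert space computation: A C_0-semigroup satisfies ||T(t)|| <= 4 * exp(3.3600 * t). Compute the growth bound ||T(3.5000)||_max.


||T(3.5000)|| <= 4 * exp(3.3600 * 3.5000)
= 4 * exp(11.7600)
= 4 * 128027.4535
= 512109.8138

512109.8138


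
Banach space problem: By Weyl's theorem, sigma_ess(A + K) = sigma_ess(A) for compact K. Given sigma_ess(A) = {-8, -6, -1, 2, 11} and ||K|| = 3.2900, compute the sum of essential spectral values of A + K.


By Weyl's theorem, the essential spectrum is invariant under compact perturbations.
sigma_ess(A + K) = sigma_ess(A) = {-8, -6, -1, 2, 11}
Sum = -8 + -6 + -1 + 2 + 11 = -2

-2


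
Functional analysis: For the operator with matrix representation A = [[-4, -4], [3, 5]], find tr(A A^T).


trace(A * A^T) = sum of squares of all entries
= (-4)^2 + (-4)^2 + 3^2 + 5^2
= 16 + 16 + 9 + 25
= 66

66


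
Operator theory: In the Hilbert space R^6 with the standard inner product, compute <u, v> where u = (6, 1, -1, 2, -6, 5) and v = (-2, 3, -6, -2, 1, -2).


Computing the standard inner product <u, v> = sum u_i * v_i
= 6*-2 + 1*3 + -1*-6 + 2*-2 + -6*1 + 5*-2
= -12 + 3 + 6 + -4 + -6 + -10
= -23

-23


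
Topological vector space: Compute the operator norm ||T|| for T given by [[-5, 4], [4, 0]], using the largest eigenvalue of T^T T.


A^T A = [[41, -20], [-20, 16]]
trace(A^T A) = 57, det(A^T A) = 256
discriminant = 57^2 - 4*256 = 2225
Largest eigenvalue of A^T A = (trace + sqrt(disc))/2 = 52.0850
||T|| = sqrt(52.0850) = 7.2170

7.2170


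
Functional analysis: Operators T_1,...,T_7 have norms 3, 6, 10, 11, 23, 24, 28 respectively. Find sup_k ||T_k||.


By the Uniform Boundedness Principle, the supremum of norms is finite.
sup_k ||T_k|| = max(3, 6, 10, 11, 23, 24, 28) = 28

28


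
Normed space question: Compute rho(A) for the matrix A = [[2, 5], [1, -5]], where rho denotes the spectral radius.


For a 2x2 matrix, eigenvalues satisfy lambda^2 - (trace)*lambda + det = 0
trace = 2 + -5 = -3
det = 2*-5 - 5*1 = -15
discriminant = (-3)^2 - 4*(-15) = 69
spectral radius = max |eigenvalue| = 5.6533

5.6533


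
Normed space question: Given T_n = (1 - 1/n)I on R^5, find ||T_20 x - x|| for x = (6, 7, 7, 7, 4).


T_20 x - x = (1 - 1/20)x - x = -x/20
||x|| = sqrt(199) = 14.1067
||T_20 x - x|| = ||x||/20 = 14.1067/20 = 0.7053

0.7053


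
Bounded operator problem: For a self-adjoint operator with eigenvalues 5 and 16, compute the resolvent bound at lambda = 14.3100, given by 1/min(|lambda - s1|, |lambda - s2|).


dist(14.3100, {5, 16}) = min(|14.3100 - 5|, |14.3100 - 16|)
= min(9.3100, 1.6900) = 1.6900
Resolvent bound = 1/1.6900 = 0.5917

0.5917


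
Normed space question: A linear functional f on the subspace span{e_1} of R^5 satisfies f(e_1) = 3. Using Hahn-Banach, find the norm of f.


The norm of f is given by ||f|| = sup_{||x||=1} |f(x)|.
On span{e_1}, ||e_1|| = 1, so ||f|| = |f(e_1)| / ||e_1||
= |3| / 1 = 3.0000

3.0000


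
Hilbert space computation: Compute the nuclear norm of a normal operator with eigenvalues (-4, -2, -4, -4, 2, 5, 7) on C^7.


For a normal operator, singular values equal |eigenvalues|.
Trace norm = sum |lambda_i| = 4 + 2 + 4 + 4 + 2 + 5 + 7
= 28

28


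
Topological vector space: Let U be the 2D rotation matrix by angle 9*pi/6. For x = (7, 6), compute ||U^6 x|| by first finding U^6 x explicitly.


U is a rotation by theta = 9*pi/6
U^6 = rotation by 6*theta = 54*pi/6 = 6*pi/6 (mod 2*pi)
cos(6*pi/6) = -1.0000, sin(6*pi/6) = 0.0000
U^6 x = (-1.0000 * 7 - 0.0000 * 6, 0.0000 * 7 + -1.0000 * 6)
= (-7.0000, -6.0000)
||U^6 x|| = sqrt((-7.0000)^2 + (-6.0000)^2) = sqrt(85.0000) = 9.2195

9.2195


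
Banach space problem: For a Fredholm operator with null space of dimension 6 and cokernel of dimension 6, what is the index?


The Fredholm index is defined as ind(T) = dim(ker T) - dim(coker T)
= 6 - 6
= 0

0


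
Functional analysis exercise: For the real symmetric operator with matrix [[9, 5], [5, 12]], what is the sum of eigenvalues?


For a self-adjoint (symmetric) matrix, the eigenvalues are real.
The sum of eigenvalues equals the trace of the matrix.
trace = 9 + 12 = 21

21


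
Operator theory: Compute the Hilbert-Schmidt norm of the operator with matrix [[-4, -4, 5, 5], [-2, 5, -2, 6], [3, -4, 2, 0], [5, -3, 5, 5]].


The Hilbert-Schmidt norm is sqrt(sum of squares of all entries).
Sum of squares = (-4)^2 + (-4)^2 + 5^2 + 5^2 + (-2)^2 + 5^2 + (-2)^2 + 6^2 + 3^2 + (-4)^2 + 2^2 + 0^2 + 5^2 + (-3)^2 + 5^2 + 5^2
= 16 + 16 + 25 + 25 + 4 + 25 + 4 + 36 + 9 + 16 + 4 + 0 + 25 + 9 + 25 + 25 = 264
||T||_HS = sqrt(264) = 16.2481

16.2481


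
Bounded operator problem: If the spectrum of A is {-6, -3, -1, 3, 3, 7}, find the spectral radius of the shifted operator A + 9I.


Spectrum of A + 9I = {3, 6, 8, 12, 12, 16}
Spectral radius = max |lambda| over the shifted spectrum
= max(3, 6, 8, 12, 12, 16) = 16

16


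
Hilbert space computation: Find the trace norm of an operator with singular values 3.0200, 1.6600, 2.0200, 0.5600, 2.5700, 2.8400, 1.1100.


The nuclear norm is the sum of all singular values.
||T||_1 = 3.0200 + 1.6600 + 2.0200 + 0.5600 + 2.5700 + 2.8400 + 1.1100
= 13.7800

13.7800


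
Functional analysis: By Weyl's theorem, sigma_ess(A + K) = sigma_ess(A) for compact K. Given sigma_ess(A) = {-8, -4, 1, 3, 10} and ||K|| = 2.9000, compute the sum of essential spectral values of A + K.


By Weyl's theorem, the essential spectrum is invariant under compact perturbations.
sigma_ess(A + K) = sigma_ess(A) = {-8, -4, 1, 3, 10}
Sum = -8 + -4 + 1 + 3 + 10 = 2

2


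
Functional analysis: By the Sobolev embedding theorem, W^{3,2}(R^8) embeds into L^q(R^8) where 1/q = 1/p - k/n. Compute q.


Using the Sobolev embedding formula: 1/q = 1/p - k/n
1/q = 1/2 - 3/8 = 1/8
q = 1/(1/8) = 8

8.0000


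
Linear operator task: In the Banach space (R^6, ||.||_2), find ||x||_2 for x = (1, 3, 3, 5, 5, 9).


The l^2 norm = (sum |x_i|^2)^(1/2)
Sum of 2th powers = 1 + 9 + 9 + 25 + 25 + 81 = 150
||x||_2 = (150)^(1/2) = 12.2474

12.2474


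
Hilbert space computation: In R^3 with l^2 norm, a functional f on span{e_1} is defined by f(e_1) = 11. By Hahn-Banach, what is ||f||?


The norm of f is given by ||f|| = sup_{||x||=1} |f(x)|.
On span{e_1}, ||e_1|| = 1, so ||f|| = |f(e_1)| / ||e_1||
= |11| / 1 = 11.0000

11.0000


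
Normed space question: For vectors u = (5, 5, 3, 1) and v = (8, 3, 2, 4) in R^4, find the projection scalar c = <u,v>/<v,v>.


Computing <u,v> = 5*8 + 5*3 + 3*2 + 1*4 = 65
Computing <v,v> = 8^2 + 3^2 + 2^2 + 4^2 = 93
Projection coefficient = 65/93 = 0.6989

0.6989


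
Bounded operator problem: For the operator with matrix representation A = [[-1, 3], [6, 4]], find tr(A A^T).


trace(A * A^T) = sum of squares of all entries
= (-1)^2 + 3^2 + 6^2 + 4^2
= 1 + 9 + 36 + 16
= 62

62


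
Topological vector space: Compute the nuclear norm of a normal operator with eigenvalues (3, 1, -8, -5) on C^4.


For a normal operator, singular values equal |eigenvalues|.
Trace norm = sum |lambda_i| = 3 + 1 + 8 + 5
= 17

17


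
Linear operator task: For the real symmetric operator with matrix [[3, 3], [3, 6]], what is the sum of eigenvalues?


For a self-adjoint (symmetric) matrix, the eigenvalues are real.
The sum of eigenvalues equals the trace of the matrix.
trace = 3 + 6 = 9

9


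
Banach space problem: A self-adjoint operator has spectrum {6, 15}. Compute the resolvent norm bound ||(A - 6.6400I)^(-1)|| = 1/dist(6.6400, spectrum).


dist(6.6400, {6, 15}) = min(|6.6400 - 6|, |6.6400 - 15|)
= min(0.6400, 8.3600) = 0.6400
Resolvent bound = 1/0.6400 = 1.5625

1.5625


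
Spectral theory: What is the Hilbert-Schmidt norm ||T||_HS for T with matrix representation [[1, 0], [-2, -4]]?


The Hilbert-Schmidt norm is sqrt(sum of squares of all entries).
Sum of squares = 1^2 + 0^2 + (-2)^2 + (-4)^2
= 1 + 0 + 4 + 16 = 21
||T||_HS = sqrt(21) = 4.5826

4.5826


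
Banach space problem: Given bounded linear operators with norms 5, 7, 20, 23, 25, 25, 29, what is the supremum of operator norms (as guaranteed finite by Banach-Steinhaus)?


By the Uniform Boundedness Principle, the supremum of norms is finite.
sup_k ||T_k|| = max(5, 7, 20, 23, 25, 25, 29) = 29

29


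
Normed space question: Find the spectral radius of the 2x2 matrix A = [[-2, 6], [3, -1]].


For a 2x2 matrix, eigenvalues satisfy lambda^2 - (trace)*lambda + det = 0
trace = -2 + -1 = -3
det = -2*-1 - 6*3 = -16
discriminant = (-3)^2 - 4*(-16) = 73
spectral radius = max |eigenvalue| = 5.7720

5.7720


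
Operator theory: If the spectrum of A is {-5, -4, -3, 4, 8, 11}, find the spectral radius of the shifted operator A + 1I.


Spectrum of A + 1I = {-4, -3, -2, 5, 9, 12}
Spectral radius = max |lambda| over the shifted spectrum
= max(4, 3, 2, 5, 9, 12) = 12

12


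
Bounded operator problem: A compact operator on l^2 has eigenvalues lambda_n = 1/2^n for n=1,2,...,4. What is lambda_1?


The eigenvalue formula gives lambda_1 = 1/2^1
= 1/2
= 0.5000

0.5000


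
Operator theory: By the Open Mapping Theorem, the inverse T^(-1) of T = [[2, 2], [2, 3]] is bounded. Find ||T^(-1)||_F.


det(T) = 2*3 - 2*2 = 2
T^(-1) = (1/2) * [[3, -2], [-2, 2]] = [[1.5000, -1.0000], [-1.0000, 1.0000]]
||T^(-1)||_F^2 = 1.5000^2 + (-1.0000)^2 + (-1.0000)^2 + 1.0000^2 = 5.2500
||T^(-1)||_F = sqrt(5.2500) = 2.2913

2.2913


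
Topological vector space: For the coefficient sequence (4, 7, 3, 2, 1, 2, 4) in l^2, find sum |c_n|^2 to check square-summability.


sum |c_n|^2 = 4^2 + 7^2 + 3^2 + 2^2 + 1^2 + 2^2 + 4^2
= 16 + 49 + 9 + 4 + 1 + 4 + 16
= 99

99


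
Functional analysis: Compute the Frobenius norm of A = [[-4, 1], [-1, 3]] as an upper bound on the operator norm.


||A||_F^2 = sum a_ij^2
= (-4)^2 + 1^2 + (-1)^2 + 3^2
= 16 + 1 + 1 + 9 = 27
||A||_F = sqrt(27) = 5.1962

5.1962


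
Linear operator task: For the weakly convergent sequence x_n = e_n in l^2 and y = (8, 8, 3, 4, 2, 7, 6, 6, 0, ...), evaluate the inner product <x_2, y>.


x_2 = e_2 is the standard basis vector with 1 in position 2.
<x_2, y> = y_2 = 8
As n -> infinity, <x_n, y> -> 0, confirming weak convergence of (x_n) to 0.

8


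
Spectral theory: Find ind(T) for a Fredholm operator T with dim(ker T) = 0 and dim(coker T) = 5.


The Fredholm index is defined as ind(T) = dim(ker T) - dim(coker T)
= 0 - 5
= -5

-5


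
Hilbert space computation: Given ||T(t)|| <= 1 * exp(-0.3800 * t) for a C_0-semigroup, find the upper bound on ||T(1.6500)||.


||T(1.6500)|| <= 1 * exp(-0.3800 * 1.6500)
= 1 * exp(-0.6270)
= 1 * 0.5342
= 0.5342

0.5342


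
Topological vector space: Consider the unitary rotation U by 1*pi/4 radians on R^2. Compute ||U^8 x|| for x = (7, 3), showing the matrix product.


U is a rotation by theta = 1*pi/4
U^8 = rotation by 8*theta = 8*pi/4 = 0*pi/4 (mod 2*pi)
cos(0*pi/4) = 1.0000, sin(0*pi/4) = 0.0000
U^8 x = (1.0000 * 7 - 0.0000 * 3, 0.0000 * 7 + 1.0000 * 3)
= (7.0000, 3.0000)
||U^8 x|| = sqrt(7.0000^2 + 3.0000^2) = sqrt(58.0000) = 7.6158

7.6158


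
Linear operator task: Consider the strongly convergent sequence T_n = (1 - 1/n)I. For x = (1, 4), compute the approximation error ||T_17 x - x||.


T_17 x - x = (1 - 1/17)x - x = -x/17
||x|| = sqrt(17) = 4.1231
||T_17 x - x|| = ||x||/17 = 4.1231/17 = 0.2425

0.2425


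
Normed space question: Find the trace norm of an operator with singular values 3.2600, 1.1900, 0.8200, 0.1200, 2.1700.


The nuclear norm is the sum of all singular values.
||T||_1 = 3.2600 + 1.1900 + 0.8200 + 0.1200 + 2.1700
= 7.5600

7.5600


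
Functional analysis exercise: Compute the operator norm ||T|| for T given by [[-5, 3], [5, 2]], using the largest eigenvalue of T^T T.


A^T A = [[50, -5], [-5, 13]]
trace(A^T A) = 63, det(A^T A) = 625
discriminant = 63^2 - 4*625 = 1469
Largest eigenvalue of A^T A = (trace + sqrt(disc))/2 = 50.6638
||T|| = sqrt(50.6638) = 7.1178

7.1178


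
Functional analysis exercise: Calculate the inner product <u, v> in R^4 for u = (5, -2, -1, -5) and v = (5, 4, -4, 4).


Computing the standard inner product <u, v> = sum u_i * v_i
= 5*5 + -2*4 + -1*-4 + -5*4
= 25 + -8 + 4 + -20
= 1

1


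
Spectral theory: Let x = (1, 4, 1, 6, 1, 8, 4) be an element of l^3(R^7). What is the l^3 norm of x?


The l^3 norm = (sum |x_i|^3)^(1/3)
Sum of 3th powers = 1 + 64 + 1 + 216 + 1 + 512 + 64 = 859
||x||_3 = (859)^(1/3) = 9.5060

9.5060


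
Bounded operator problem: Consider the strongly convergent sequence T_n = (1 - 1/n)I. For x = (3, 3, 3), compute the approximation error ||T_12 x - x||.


T_12 x - x = (1 - 1/12)x - x = -x/12
||x|| = sqrt(27) = 5.1962
||T_12 x - x|| = ||x||/12 = 5.1962/12 = 0.4330

0.4330


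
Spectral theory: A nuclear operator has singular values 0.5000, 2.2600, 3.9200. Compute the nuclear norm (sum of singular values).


The nuclear norm is the sum of all singular values.
||T||_1 = 0.5000 + 2.2600 + 3.9200
= 6.6800

6.6800


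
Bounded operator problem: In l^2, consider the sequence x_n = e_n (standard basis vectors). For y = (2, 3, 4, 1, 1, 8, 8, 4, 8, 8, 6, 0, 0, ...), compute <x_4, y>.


x_4 = e_4 is the standard basis vector with 1 in position 4.
<x_4, y> = y_4 = 1
As n -> infinity, <x_n, y> -> 0, confirming weak convergence of (x_n) to 0.

1


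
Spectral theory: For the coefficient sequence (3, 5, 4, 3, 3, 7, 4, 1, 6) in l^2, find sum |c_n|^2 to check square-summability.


sum |c_n|^2 = 3^2 + 5^2 + 4^2 + 3^2 + 3^2 + 7^2 + 4^2 + 1^2 + 6^2
= 9 + 25 + 16 + 9 + 9 + 49 + 16 + 1 + 36
= 170

170


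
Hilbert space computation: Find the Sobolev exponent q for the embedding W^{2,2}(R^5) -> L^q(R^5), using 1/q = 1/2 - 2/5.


Using the Sobolev embedding formula: 1/q = 1/p - k/n
1/q = 1/2 - 2/5 = 1/10
q = 1/(1/10) = 10

10.0000


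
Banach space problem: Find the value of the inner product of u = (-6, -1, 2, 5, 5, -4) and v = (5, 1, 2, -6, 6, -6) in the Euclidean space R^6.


Computing the standard inner product <u, v> = sum u_i * v_i
= -6*5 + -1*1 + 2*2 + 5*-6 + 5*6 + -4*-6
= -30 + -1 + 4 + -30 + 30 + 24
= -3

-3


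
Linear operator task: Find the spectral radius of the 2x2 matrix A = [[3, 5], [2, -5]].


For a 2x2 matrix, eigenvalues satisfy lambda^2 - (trace)*lambda + det = 0
trace = 3 + -5 = -2
det = 3*-5 - 5*2 = -25
discriminant = (-2)^2 - 4*(-25) = 104
spectral radius = max |eigenvalue| = 6.0990

6.0990


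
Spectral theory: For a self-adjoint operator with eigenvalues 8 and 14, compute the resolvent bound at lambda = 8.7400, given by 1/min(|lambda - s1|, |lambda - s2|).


dist(8.7400, {8, 14}) = min(|8.7400 - 8|, |8.7400 - 14|)
= min(0.7400, 5.2600) = 0.7400
Resolvent bound = 1/0.7400 = 1.3514

1.3514


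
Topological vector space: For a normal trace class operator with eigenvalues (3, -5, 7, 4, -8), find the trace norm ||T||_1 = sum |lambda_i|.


For a normal operator, singular values equal |eigenvalues|.
Trace norm = sum |lambda_i| = 3 + 5 + 7 + 4 + 8
= 27

27


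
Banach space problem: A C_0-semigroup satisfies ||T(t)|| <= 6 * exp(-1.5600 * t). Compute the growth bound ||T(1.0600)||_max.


||T(1.0600)|| <= 6 * exp(-1.5600 * 1.0600)
= 6 * exp(-1.6536)
= 6 * 0.1914
= 1.1482

1.1482


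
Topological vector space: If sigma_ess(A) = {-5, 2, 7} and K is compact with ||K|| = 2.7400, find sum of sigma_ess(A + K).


By Weyl's theorem, the essential spectrum is invariant under compact perturbations.
sigma_ess(A + K) = sigma_ess(A) = {-5, 2, 7}
Sum = -5 + 2 + 7 = 4

4


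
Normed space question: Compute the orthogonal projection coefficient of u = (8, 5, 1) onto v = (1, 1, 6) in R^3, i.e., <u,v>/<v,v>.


Computing <u,v> = 8*1 + 5*1 + 1*6 = 19
Computing <v,v> = 1^2 + 1^2 + 6^2 = 38
Projection coefficient = 19/38 = 0.5000

0.5000


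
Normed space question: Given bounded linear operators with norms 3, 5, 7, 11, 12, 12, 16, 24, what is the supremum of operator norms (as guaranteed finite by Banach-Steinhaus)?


By the Uniform Boundedness Principle, the supremum of norms is finite.
sup_k ||T_k|| = max(3, 5, 7, 11, 12, 12, 16, 24) = 24

24


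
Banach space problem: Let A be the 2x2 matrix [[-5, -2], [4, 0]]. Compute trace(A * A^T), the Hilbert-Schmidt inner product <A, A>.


trace(A * A^T) = sum of squares of all entries
= (-5)^2 + (-2)^2 + 4^2 + 0^2
= 25 + 4 + 16 + 0
= 45

45


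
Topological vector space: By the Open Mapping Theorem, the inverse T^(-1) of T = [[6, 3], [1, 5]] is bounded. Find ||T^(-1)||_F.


det(T) = 6*5 - 3*1 = 27
T^(-1) = (1/27) * [[5, -3], [-1, 6]] = [[0.1852, -0.1111], [-0.0370, 0.2222]]
||T^(-1)||_F^2 = 0.1852^2 + (-0.1111)^2 + (-0.0370)^2 + 0.2222^2 = 0.0974
||T^(-1)||_F = sqrt(0.0974) = 0.3121

0.3121


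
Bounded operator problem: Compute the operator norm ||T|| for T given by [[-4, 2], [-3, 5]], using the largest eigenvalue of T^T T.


A^T A = [[25, -23], [-23, 29]]
trace(A^T A) = 54, det(A^T A) = 196
discriminant = 54^2 - 4*196 = 2132
Largest eigenvalue of A^T A = (trace + sqrt(disc))/2 = 50.0868
||T|| = sqrt(50.0868) = 7.0772

7.0772


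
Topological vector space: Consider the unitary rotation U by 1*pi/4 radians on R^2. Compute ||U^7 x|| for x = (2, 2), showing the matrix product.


U is a rotation by theta = 1*pi/4
U^7 = rotation by 7*theta = 7*pi/4
cos(7*pi/4) = 0.7071, sin(7*pi/4) = -0.7071
U^7 x = (0.7071 * 2 - -0.7071 * 2, -0.7071 * 2 + 0.7071 * 2)
= (2.8284, 0.0000)
||U^7 x|| = sqrt(2.8284^2 + 0.0000^2) = sqrt(8.0000) = 2.8284

2.8284


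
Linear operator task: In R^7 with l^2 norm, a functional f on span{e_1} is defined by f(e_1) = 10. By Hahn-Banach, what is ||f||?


The norm of f is given by ||f|| = sup_{||x||=1} |f(x)|.
On span{e_1}, ||e_1|| = 1, so ||f|| = |f(e_1)| / ||e_1||
= |10| / 1 = 10.0000

10.0000


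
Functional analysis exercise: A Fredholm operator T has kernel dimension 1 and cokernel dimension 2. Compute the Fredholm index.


The Fredholm index is defined as ind(T) = dim(ker T) - dim(coker T)
= 1 - 2
= -1

-1


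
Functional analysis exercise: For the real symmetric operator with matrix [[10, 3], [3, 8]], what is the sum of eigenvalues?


For a self-adjoint (symmetric) matrix, the eigenvalues are real.
The sum of eigenvalues equals the trace of the matrix.
trace = 10 + 8 = 18

18


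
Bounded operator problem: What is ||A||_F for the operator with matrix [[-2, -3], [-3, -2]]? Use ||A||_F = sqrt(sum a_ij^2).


||A||_F^2 = sum a_ij^2
= (-2)^2 + (-3)^2 + (-3)^2 + (-2)^2
= 4 + 9 + 9 + 4 = 26
||A||_F = sqrt(26) = 5.0990

5.0990


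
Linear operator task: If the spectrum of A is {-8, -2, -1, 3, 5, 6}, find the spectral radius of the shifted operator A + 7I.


Spectrum of A + 7I = {-1, 5, 6, 10, 12, 13}
Spectral radius = max |lambda| over the shifted spectrum
= max(1, 5, 6, 10, 12, 13) = 13

13


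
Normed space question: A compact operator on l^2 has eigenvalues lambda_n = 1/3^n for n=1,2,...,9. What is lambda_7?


The eigenvalue formula gives lambda_7 = 1/3^7
= 1/2187
= 4.5725e-04

4.5725e-04


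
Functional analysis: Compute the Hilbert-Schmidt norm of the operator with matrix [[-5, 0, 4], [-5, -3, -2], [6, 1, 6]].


The Hilbert-Schmidt norm is sqrt(sum of squares of all entries).
Sum of squares = (-5)^2 + 0^2 + 4^2 + (-5)^2 + (-3)^2 + (-2)^2 + 6^2 + 1^2 + 6^2
= 25 + 0 + 16 + 25 + 9 + 4 + 36 + 1 + 36 = 152
||T||_HS = sqrt(152) = 12.3288

12.3288


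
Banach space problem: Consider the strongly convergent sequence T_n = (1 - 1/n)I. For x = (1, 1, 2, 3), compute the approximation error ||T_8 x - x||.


T_8 x - x = (1 - 1/8)x - x = -x/8
||x|| = sqrt(15) = 3.8730
||T_8 x - x|| = ||x||/8 = 3.8730/8 = 0.4841

0.4841


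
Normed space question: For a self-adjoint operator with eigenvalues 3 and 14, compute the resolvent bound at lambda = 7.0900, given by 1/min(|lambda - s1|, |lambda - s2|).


dist(7.0900, {3, 14}) = min(|7.0900 - 3|, |7.0900 - 14|)
= min(4.0900, 6.9100) = 4.0900
Resolvent bound = 1/4.0900 = 0.2445

0.2445


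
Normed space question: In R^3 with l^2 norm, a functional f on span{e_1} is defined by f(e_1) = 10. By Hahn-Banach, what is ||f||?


The norm of f is given by ||f|| = sup_{||x||=1} |f(x)|.
On span{e_1}, ||e_1|| = 1, so ||f|| = |f(e_1)| / ||e_1||
= |10| / 1 = 10.0000

10.0000


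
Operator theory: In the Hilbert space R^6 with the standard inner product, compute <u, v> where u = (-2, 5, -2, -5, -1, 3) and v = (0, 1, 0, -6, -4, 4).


Computing the standard inner product <u, v> = sum u_i * v_i
= -2*0 + 5*1 + -2*0 + -5*-6 + -1*-4 + 3*4
= 0 + 5 + 0 + 30 + 4 + 12
= 51

51


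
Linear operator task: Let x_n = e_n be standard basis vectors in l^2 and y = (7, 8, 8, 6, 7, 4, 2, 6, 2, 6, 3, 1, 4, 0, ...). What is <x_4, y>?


x_4 = e_4 is the standard basis vector with 1 in position 4.
<x_4, y> = y_4 = 6
As n -> infinity, <x_n, y> -> 0, confirming weak convergence of (x_n) to 0.

6


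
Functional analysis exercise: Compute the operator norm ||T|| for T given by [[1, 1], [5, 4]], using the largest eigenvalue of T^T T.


A^T A = [[26, 21], [21, 17]]
trace(A^T A) = 43, det(A^T A) = 1
discriminant = 43^2 - 4*1 = 1845
Largest eigenvalue of A^T A = (trace + sqrt(disc))/2 = 42.9767
||T|| = sqrt(42.9767) = 6.5557

6.5557


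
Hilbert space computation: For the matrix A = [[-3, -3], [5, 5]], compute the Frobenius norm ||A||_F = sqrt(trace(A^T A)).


||A||_F^2 = sum a_ij^2
= (-3)^2 + (-3)^2 + 5^2 + 5^2
= 9 + 9 + 25 + 25 = 68
||A||_F = sqrt(68) = 8.2462

8.2462


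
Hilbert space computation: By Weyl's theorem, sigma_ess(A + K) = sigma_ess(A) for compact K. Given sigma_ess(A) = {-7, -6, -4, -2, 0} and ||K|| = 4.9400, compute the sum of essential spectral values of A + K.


By Weyl's theorem, the essential spectrum is invariant under compact perturbations.
sigma_ess(A + K) = sigma_ess(A) = {-7, -6, -4, -2, 0}
Sum = -7 + -6 + -4 + -2 + 0 = -19

-19


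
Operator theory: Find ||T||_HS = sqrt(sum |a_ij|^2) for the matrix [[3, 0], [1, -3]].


The Hilbert-Schmidt norm is sqrt(sum of squares of all entries).
Sum of squares = 3^2 + 0^2 + 1^2 + (-3)^2
= 9 + 0 + 1 + 9 = 19
||T||_HS = sqrt(19) = 4.3589

4.3589


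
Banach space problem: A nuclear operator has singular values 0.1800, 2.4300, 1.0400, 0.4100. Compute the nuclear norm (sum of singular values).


The nuclear norm is the sum of all singular values.
||T||_1 = 0.1800 + 2.4300 + 1.0400 + 0.4100
= 4.0600

4.0600


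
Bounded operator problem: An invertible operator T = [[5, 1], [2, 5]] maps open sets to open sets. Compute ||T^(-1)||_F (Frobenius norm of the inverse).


det(T) = 5*5 - 1*2 = 23
T^(-1) = (1/23) * [[5, -1], [-2, 5]] = [[0.2174, -0.0435], [-0.0870, 0.2174]]
||T^(-1)||_F^2 = 0.2174^2 + (-0.0435)^2 + (-0.0870)^2 + 0.2174^2 = 0.1040
||T^(-1)||_F = sqrt(0.1040) = 0.3224

0.3224


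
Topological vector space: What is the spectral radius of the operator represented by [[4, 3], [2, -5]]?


For a 2x2 matrix, eigenvalues satisfy lambda^2 - (trace)*lambda + det = 0
trace = 4 + -5 = -1
det = 4*-5 - 3*2 = -26
discriminant = (-1)^2 - 4*(-26) = 105
spectral radius = max |eigenvalue| = 5.6235

5.6235


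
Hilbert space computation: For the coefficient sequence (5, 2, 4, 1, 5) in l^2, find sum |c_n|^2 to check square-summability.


sum |c_n|^2 = 5^2 + 2^2 + 4^2 + 1^2 + 5^2
= 25 + 4 + 16 + 1 + 25
= 71

71


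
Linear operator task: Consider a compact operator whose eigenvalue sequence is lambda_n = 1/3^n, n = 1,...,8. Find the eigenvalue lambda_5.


The eigenvalue formula gives lambda_5 = 1/3^5
= 1/243
= 0.0041

0.0041


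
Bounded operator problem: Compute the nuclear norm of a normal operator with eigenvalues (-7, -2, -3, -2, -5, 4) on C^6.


For a normal operator, singular values equal |eigenvalues|.
Trace norm = sum |lambda_i| = 7 + 2 + 3 + 2 + 5 + 4
= 23

23


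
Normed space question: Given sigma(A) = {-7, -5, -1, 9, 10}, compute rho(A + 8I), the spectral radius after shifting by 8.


Spectrum of A + 8I = {1, 3, 7, 17, 18}
Spectral radius = max |lambda| over the shifted spectrum
= max(1, 3, 7, 17, 18) = 18

18


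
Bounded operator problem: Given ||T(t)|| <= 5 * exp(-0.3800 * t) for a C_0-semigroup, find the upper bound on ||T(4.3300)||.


||T(4.3300)|| <= 5 * exp(-0.3800 * 4.3300)
= 5 * exp(-1.6454)
= 5 * 0.1929
= 0.9647

0.9647


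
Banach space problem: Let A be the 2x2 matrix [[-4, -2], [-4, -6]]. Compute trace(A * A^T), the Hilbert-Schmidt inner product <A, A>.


trace(A * A^T) = sum of squares of all entries
= (-4)^2 + (-2)^2 + (-4)^2 + (-6)^2
= 16 + 4 + 16 + 36
= 72

72


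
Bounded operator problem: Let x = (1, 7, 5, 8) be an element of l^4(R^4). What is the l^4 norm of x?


The l^4 norm = (sum |x_i|^4)^(1/4)
Sum of 4th powers = 1 + 2401 + 625 + 4096 = 7123
||x||_4 = (7123)^(1/4) = 9.1868

9.1868


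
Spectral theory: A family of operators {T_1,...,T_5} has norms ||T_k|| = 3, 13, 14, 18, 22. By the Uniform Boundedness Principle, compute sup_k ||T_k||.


By the Uniform Boundedness Principle, the supremum of norms is finite.
sup_k ||T_k|| = max(3, 13, 14, 18, 22) = 22

22


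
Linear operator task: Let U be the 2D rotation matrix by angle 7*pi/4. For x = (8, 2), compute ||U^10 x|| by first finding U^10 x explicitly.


U is a rotation by theta = 7*pi/4
U^10 = rotation by 10*theta = 70*pi/4 = 6*pi/4 (mod 2*pi)
cos(6*pi/4) = 0.0000, sin(6*pi/4) = -1.0000
U^10 x = (0.0000 * 8 - -1.0000 * 2, -1.0000 * 8 + 0.0000 * 2)
= (2.0000, -8.0000)
||U^10 x|| = sqrt(2.0000^2 + (-8.0000)^2) = sqrt(68.0000) = 8.2462

8.2462


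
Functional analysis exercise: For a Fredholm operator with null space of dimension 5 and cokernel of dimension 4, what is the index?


The Fredholm index is defined as ind(T) = dim(ker T) - dim(coker T)
= 5 - 4
= 1

1


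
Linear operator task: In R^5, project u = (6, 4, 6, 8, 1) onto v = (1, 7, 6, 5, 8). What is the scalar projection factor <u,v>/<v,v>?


Computing <u,v> = 6*1 + 4*7 + 6*6 + 8*5 + 1*8 = 118
Computing <v,v> = 1^2 + 7^2 + 6^2 + 5^2 + 8^2 = 175
Projection coefficient = 118/175 = 0.6743

0.6743


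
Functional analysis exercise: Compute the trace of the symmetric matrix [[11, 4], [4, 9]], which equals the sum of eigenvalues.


For a self-adjoint (symmetric) matrix, the eigenvalues are real.
The sum of eigenvalues equals the trace of the matrix.
trace = 11 + 9 = 20

20


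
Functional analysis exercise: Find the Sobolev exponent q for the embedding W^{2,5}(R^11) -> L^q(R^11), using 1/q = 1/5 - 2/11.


Using the Sobolev embedding formula: 1/q = 1/p - k/n
1/q = 1/5 - 2/11 = 1/55
q = 1/(1/55) = 55

55.0000


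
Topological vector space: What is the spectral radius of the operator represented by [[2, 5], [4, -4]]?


For a 2x2 matrix, eigenvalues satisfy lambda^2 - (trace)*lambda + det = 0
trace = 2 + -4 = -2
det = 2*-4 - 5*4 = -28
discriminant = (-2)^2 - 4*(-28) = 116
spectral radius = max |eigenvalue| = 6.3852

6.3852


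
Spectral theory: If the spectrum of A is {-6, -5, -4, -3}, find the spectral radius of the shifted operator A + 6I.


Spectrum of A + 6I = {0, 1, 2, 3}
Spectral radius = max |lambda| over the shifted spectrum
= max(0, 1, 2, 3) = 3

3


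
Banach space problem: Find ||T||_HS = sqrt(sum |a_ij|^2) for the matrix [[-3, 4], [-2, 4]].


The Hilbert-Schmidt norm is sqrt(sum of squares of all entries).
Sum of squares = (-3)^2 + 4^2 + (-2)^2 + 4^2
= 9 + 16 + 4 + 16 = 45
||T||_HS = sqrt(45) = 6.7082

6.7082


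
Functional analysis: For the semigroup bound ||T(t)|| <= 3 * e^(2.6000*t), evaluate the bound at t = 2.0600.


||T(2.0600)|| <= 3 * exp(2.6000 * 2.0600)
= 3 * exp(5.3560)
= 3 * 211.8757
= 635.6272

635.6272


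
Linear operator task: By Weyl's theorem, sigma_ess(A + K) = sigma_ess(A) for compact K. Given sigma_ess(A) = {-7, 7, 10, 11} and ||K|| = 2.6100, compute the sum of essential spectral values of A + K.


By Weyl's theorem, the essential spectrum is invariant under compact perturbations.
sigma_ess(A + K) = sigma_ess(A) = {-7, 7, 10, 11}
Sum = -7 + 7 + 10 + 11 = 21

21


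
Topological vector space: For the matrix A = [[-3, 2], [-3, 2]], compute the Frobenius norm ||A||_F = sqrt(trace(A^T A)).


||A||_F^2 = sum a_ij^2
= (-3)^2 + 2^2 + (-3)^2 + 2^2
= 9 + 4 + 9 + 4 = 26
||A||_F = sqrt(26) = 5.0990

5.0990


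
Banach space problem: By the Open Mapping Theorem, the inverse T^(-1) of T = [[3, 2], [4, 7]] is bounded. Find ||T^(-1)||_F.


det(T) = 3*7 - 2*4 = 13
T^(-1) = (1/13) * [[7, -2], [-4, 3]] = [[0.5385, -0.1538], [-0.3077, 0.2308]]
||T^(-1)||_F^2 = 0.5385^2 + (-0.1538)^2 + (-0.3077)^2 + 0.2308^2 = 0.4615
||T^(-1)||_F = sqrt(0.4615) = 0.6794

0.6794


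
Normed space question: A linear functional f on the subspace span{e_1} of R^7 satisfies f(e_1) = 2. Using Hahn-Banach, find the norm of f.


The norm of f is given by ||f|| = sup_{||x||=1} |f(x)|.
On span{e_1}, ||e_1|| = 1, so ||f|| = |f(e_1)| / ||e_1||
= |2| / 1 = 2.0000

2.0000


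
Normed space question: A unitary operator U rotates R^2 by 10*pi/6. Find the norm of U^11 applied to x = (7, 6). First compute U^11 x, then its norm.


U is a rotation by theta = 10*pi/6
U^11 = rotation by 11*theta = 110*pi/6 = 2*pi/6 (mod 2*pi)
cos(2*pi/6) = 0.5000, sin(2*pi/6) = 0.8660
U^11 x = (0.5000 * 7 - 0.8660 * 6, 0.8660 * 7 + 0.5000 * 6)
= (-1.6962, 9.0622)
||U^11 x|| = sqrt((-1.6962)^2 + 9.0622^2) = sqrt(85.0000) = 9.2195

9.2195


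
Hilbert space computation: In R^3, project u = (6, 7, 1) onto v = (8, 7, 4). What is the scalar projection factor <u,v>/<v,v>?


Computing <u,v> = 6*8 + 7*7 + 1*4 = 101
Computing <v,v> = 8^2 + 7^2 + 4^2 = 129
Projection coefficient = 101/129 = 0.7829

0.7829


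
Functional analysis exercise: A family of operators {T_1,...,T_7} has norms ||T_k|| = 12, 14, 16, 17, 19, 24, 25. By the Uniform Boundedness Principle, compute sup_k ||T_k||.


By the Uniform Boundedness Principle, the supremum of norms is finite.
sup_k ||T_k|| = max(12, 14, 16, 17, 19, 24, 25) = 25

25


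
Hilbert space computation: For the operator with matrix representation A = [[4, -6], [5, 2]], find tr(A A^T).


trace(A * A^T) = sum of squares of all entries
= 4^2 + (-6)^2 + 5^2 + 2^2
= 16 + 36 + 25 + 4
= 81

81


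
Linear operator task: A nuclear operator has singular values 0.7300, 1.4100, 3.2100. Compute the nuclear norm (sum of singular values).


The nuclear norm is the sum of all singular values.
||T||_1 = 0.7300 + 1.4100 + 3.2100
= 5.3500

5.3500


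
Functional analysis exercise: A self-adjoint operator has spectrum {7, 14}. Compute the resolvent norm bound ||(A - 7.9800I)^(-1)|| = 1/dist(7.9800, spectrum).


dist(7.9800, {7, 14}) = min(|7.9800 - 7|, |7.9800 - 14|)
= min(0.9800, 6.0200) = 0.9800
Resolvent bound = 1/0.9800 = 1.0204

1.0204


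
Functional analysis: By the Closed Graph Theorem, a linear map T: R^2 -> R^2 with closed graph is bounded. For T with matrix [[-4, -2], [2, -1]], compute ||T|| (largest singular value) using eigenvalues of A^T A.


A^T A = [[20, 6], [6, 5]]
trace(A^T A) = 25, det(A^T A) = 64
discriminant = 25^2 - 4*64 = 369
Largest eigenvalue of A^T A = (trace + sqrt(disc))/2 = 22.1047
||T|| = sqrt(22.1047) = 4.7016

4.7016


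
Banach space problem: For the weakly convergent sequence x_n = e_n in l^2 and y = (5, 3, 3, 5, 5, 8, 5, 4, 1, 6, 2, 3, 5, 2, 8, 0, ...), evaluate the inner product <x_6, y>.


x_6 = e_6 is the standard basis vector with 1 in position 6.
<x_6, y> = y_6 = 8
As n -> infinity, <x_n, y> -> 0, confirming weak convergence of (x_n) to 0.

8


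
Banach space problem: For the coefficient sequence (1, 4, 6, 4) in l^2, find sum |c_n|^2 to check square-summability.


sum |c_n|^2 = 1^2 + 4^2 + 6^2 + 4^2
= 1 + 16 + 36 + 16
= 69

69


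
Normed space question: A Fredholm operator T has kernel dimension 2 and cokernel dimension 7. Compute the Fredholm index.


The Fredholm index is defined as ind(T) = dim(ker T) - dim(coker T)
= 2 - 7
= -5

-5


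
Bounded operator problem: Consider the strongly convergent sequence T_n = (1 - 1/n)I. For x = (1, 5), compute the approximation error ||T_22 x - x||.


T_22 x - x = (1 - 1/22)x - x = -x/22
||x|| = sqrt(26) = 5.0990
||T_22 x - x|| = ||x||/22 = 5.0990/22 = 0.2318

0.2318


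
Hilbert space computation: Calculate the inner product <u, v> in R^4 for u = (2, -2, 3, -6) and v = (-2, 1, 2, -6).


Computing the standard inner product <u, v> = sum u_i * v_i
= 2*-2 + -2*1 + 3*2 + -6*-6
= -4 + -2 + 6 + 36
= 36

36


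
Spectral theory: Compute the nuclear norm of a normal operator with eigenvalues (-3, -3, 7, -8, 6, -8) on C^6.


For a normal operator, singular values equal |eigenvalues|.
Trace norm = sum |lambda_i| = 3 + 3 + 7 + 8 + 6 + 8
= 35

35


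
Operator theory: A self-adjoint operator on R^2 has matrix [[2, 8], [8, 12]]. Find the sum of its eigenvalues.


For a self-adjoint (symmetric) matrix, the eigenvalues are real.
The sum of eigenvalues equals the trace of the matrix.
trace = 2 + 12 = 14

14


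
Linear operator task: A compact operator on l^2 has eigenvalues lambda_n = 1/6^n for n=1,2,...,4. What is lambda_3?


The eigenvalue formula gives lambda_3 = 1/6^3
= 1/216
= 0.0046

0.0046


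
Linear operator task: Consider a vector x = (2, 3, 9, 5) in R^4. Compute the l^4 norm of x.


The l^4 norm = (sum |x_i|^4)^(1/4)
Sum of 4th powers = 16 + 81 + 6561 + 625 = 7283
||x||_4 = (7283)^(1/4) = 9.2380

9.2380


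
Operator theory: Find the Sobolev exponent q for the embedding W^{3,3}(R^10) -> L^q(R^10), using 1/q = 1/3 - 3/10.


Using the Sobolev embedding formula: 1/q = 1/p - k/n
1/q = 1/3 - 3/10 = 1/30
q = 1/(1/30) = 30

30.0000


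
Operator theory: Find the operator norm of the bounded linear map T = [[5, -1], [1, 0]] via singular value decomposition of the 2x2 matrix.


A^T A = [[26, -5], [-5, 1]]
trace(A^T A) = 27, det(A^T A) = 1
discriminant = 27^2 - 4*1 = 725
Largest eigenvalue of A^T A = (trace + sqrt(disc))/2 = 26.9629
||T|| = sqrt(26.9629) = 5.1926

5.1926


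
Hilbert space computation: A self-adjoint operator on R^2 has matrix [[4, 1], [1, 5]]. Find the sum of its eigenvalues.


For a self-adjoint (symmetric) matrix, the eigenvalues are real.
The sum of eigenvalues equals the trace of the matrix.
trace = 4 + 5 = 9

9


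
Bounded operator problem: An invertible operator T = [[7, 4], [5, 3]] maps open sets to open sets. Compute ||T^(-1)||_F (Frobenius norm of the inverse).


det(T) = 7*3 - 4*5 = 1
T^(-1) = (1/1) * [[3, -4], [-5, 7]] = [[3.0000, -4.0000], [-5.0000, 7.0000]]
||T^(-1)||_F^2 = 3.0000^2 + (-4.0000)^2 + (-5.0000)^2 + 7.0000^2 = 99.0000
||T^(-1)||_F = sqrt(99.0000) = 9.9499

9.9499


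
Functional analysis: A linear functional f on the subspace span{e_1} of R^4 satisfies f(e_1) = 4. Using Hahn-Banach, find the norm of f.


The norm of f is given by ||f|| = sup_{||x||=1} |f(x)|.
On span{e_1}, ||e_1|| = 1, so ||f|| = |f(e_1)| / ||e_1||
= |4| / 1 = 4.0000

4.0000


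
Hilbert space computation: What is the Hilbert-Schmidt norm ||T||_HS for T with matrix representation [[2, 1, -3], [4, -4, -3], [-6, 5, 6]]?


The Hilbert-Schmidt norm is sqrt(sum of squares of all entries).
Sum of squares = 2^2 + 1^2 + (-3)^2 + 4^2 + (-4)^2 + (-3)^2 + (-6)^2 + 5^2 + 6^2
= 4 + 1 + 9 + 16 + 16 + 9 + 36 + 25 + 36 = 152
||T||_HS = sqrt(152) = 12.3288

12.3288


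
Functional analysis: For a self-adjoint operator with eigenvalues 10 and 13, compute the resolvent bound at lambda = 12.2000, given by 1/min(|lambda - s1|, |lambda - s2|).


dist(12.2000, {10, 13}) = min(|12.2000 - 10|, |12.2000 - 13|)
= min(2.2000, 0.8000) = 0.8000
Resolvent bound = 1/0.8000 = 1.2500

1.2500


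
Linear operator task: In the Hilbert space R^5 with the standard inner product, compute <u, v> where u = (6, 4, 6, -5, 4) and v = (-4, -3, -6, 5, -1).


Computing the standard inner product <u, v> = sum u_i * v_i
= 6*-4 + 4*-3 + 6*-6 + -5*5 + 4*-1
= -24 + -12 + -36 + -25 + -4
= -101

-101


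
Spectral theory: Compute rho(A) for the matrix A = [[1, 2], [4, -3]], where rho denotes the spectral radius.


For a 2x2 matrix, eigenvalues satisfy lambda^2 - (trace)*lambda + det = 0
trace = 1 + -3 = -2
det = 1*-3 - 2*4 = -11
discriminant = (-2)^2 - 4*(-11) = 48
spectral radius = max |eigenvalue| = 4.4641

4.4641


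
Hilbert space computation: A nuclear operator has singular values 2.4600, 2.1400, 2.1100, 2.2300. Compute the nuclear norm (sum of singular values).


The nuclear norm is the sum of all singular values.
||T||_1 = 2.4600 + 2.1400 + 2.1100 + 2.2300
= 8.9400

8.9400


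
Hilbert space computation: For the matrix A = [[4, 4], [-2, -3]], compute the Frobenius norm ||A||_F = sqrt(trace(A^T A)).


||A||_F^2 = sum a_ij^2
= 4^2 + 4^2 + (-2)^2 + (-3)^2
= 16 + 16 + 4 + 9 = 45
||A||_F = sqrt(45) = 6.7082

6.7082


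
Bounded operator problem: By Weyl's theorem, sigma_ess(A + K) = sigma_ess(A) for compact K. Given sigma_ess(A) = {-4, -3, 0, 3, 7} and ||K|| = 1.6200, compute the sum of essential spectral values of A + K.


By Weyl's theorem, the essential spectrum is invariant under compact perturbations.
sigma_ess(A + K) = sigma_ess(A) = {-4, -3, 0, 3, 7}
Sum = -4 + -3 + 0 + 3 + 7 = 3

3


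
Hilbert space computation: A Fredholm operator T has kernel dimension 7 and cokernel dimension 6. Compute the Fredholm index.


The Fredholm index is defined as ind(T) = dim(ker T) - dim(coker T)
= 7 - 6
= 1

1


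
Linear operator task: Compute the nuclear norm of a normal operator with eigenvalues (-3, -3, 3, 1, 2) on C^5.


For a normal operator, singular values equal |eigenvalues|.
Trace norm = sum |lambda_i| = 3 + 3 + 3 + 1 + 2
= 12

12


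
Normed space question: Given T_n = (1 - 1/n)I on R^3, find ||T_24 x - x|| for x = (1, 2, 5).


T_24 x - x = (1 - 1/24)x - x = -x/24
||x|| = sqrt(30) = 5.4772
||T_24 x - x|| = ||x||/24 = 5.4772/24 = 0.2282

0.2282


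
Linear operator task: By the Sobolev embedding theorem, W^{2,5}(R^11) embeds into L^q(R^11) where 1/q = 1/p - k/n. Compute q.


Using the Sobolev embedding formula: 1/q = 1/p - k/n
1/q = 1/5 - 2/11 = 1/55
q = 1/(1/55) = 55

55.0000
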